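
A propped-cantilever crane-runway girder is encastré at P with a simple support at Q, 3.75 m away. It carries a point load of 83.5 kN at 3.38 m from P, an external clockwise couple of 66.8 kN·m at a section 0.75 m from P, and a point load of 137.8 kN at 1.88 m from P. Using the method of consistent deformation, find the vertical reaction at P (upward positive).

Release the roller at Q. Primary structure: cantilever fixed at P.
Primary-structure tip deflection at Q by superposition:
  point load 83.5 at a = 3.38: Pa²(3L − a)/(6EI) = 1251/EI
  clockwise couple 66.8 at a = 0.75: M₀a(2L − a)/(2EI) = 169.1/EI
  point load 137.8 at a = 1.88: Pa²(3L − a)/(6EI) = 760.6/EI
  δ_0 = 2181/EI
Tip deflection under a unit load at Q: L³/(3EI) = 17.58/EI.
Compatibility at Q: δ_0 − R_Q·δ_{QQ} = 0, so R_Q = 2181/17.58 = 124.1 kN.
Vertical equilibrium: R_P = ΣP − R_Q = 221.3 − 124.1 = 97.23 kN.

R_P = 97.23 kN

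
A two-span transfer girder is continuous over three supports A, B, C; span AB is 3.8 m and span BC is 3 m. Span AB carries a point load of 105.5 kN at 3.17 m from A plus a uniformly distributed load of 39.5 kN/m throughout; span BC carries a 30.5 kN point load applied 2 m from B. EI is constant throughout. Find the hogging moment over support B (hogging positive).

M_B = 74.24 kN·m

Take M_B as the redundant. Released structure: two simple spans AB and BC with a hinge at B.
Rotations at B on the released spans (each span's end-slope, ×1/EI):
  span AB: point load 105.5 at a = 3.17: Pab(L + a)/(6LEI) = 64.41/EI
  span AB: UDL 39.5: wL³/(24EI) = 90.31/EI
  span BC: point load 30.5 at a = 2: Pab(L + b)/(6LEI) = 13.56/EI
  relative rotation θ_0 = (154.7 + 13.56)/EI = 168.3/EI
A unit hogging moment at B produces rotation L₁/(3EI) + L₂/(3EI) = 2.267/EI.
Slope continuity at B: θ_0 = M_B·2.267/EI, so M_B = 168.3/2.267 = 74.24 kN·m (hogging).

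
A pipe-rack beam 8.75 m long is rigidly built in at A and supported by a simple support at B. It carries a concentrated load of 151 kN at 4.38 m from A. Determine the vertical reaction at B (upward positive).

Release the roller at B. Primary structure: cantilever fixed at A.
Primary-structure tip deflection at B by superposition:
  point load 151 at a = 4.38: Pa²(3L − a)/(6EI) = 10559/EI
Tip deflection under a unit load at B: L³/(3EI) = 223.3/EI.
The prop prevents deflection at B: R_B = δ_0/δ_{BB} = 10559/223.3 = 47.28 kN.

R_B = 47.28 kN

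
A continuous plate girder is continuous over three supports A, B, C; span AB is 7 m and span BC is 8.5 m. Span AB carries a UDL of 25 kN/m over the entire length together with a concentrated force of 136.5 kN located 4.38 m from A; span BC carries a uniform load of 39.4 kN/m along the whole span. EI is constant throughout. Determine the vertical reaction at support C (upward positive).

R_C = 126.7 kN

Take M_B as the redundant. Released structure: two simple spans AB and BC with a hinge at B.
End slopes at the hinge B, treating each span as simply supported:
  span AB: UDL 25: wL³/(24EI) = 357.3/EI
  span AB: point load 136.5 at a = 4.38: Pab(L + a)/(6LEI) = 424.4/EI
  span BC: UDL 39.4: wL³/(24EI) = 1008/EI
  relative rotation θ_0 = (781.7 + 1008)/EI = 1790/EI
A unit hogging moment at B produces rotation L₁/(3EI) + L₂/(3EI) = 5.167/EI.
Slope continuity at B: θ_0 = M_B·5.167/EI, so M_B = 1790/5.167 = 346.4 kN·m (hogging).
Span BC, ΣM about C: R_B^{BC}·8.5 = 1423 + 346.4, so R_B^{BC} = 208.2 kN and R_C = 334.9 − 208.2 = 126.7 kN.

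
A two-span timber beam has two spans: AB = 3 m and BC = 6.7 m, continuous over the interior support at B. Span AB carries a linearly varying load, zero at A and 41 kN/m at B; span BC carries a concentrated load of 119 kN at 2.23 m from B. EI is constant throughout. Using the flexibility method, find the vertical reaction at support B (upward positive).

R_B = 173.3 kN

Insert a hinge at B; M_B is the redundant, and each span becomes simply supported.
End slopes at the hinge B, treating each span as simply supported:
  span AB: triangular load, peak 41: w₀L³/(45EI) = 24.6/EI
  span BC: point load 119 at a = 2.23: Pab(L + b)/(6LEI) = 329.6/EI
  relative rotation θ_0 = (24.6 + 329.6)/EI = 354.2/EI
A unit hogging moment at B produces rotation L₁/(3EI) + L₂/(3EI) = 3.233/EI.
Compatibility: M_B·(L₁+L₂)/(3EI) = θ_0, giving M_B = 109.5 kN·m (hogging).
Span AB, ΣM about A with M_B applied at B: R_B^{AB}·3 = 123 + 109.5, so R_B^{AB} = 77.52 kN and R_A = 61.5 − 77.52 = -16.02 kN.
Span BC, ΣM about C: R_B^{BC}·6.7 = 531.9 + 109.5, so R_B^{BC} = 95.74 kN and R_C = 119 − 95.74 = 23.26 kN.
R_B = 77.52 + 95.74 = 173.3 kN.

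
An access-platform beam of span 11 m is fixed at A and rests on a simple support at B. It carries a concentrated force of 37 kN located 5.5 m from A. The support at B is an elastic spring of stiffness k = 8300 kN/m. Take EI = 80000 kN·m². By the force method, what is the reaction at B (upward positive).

R_B = 11.32 kN

Remove the prop at B; the released (primary) structure is a cantilever built in at A.
Downward deflection at the released point B due to the loads:
  point load 37 at a = 5.5: Pa²(3L − a)/(6EI) = 5130/EI
Flexibility coefficient — unit upward force at B: δ_{BB} = L³/(3EI) = 443.7/EI.
With EI = 80000 kN·m²: δ_0 = 0.064124 m and δ_{BB} = 0.005546 m/kN.
Compatibility — the spring shortens by R_B/k under the reaction it provides: δ_0 − R_B·δ_{BB} = R_B/k. With 1/k = 0.00012 m/kN, R_B = δ_0 / (δ_{BB} + 1/k) = 0.064124 / (0.005546 + 0.00012) = 11.32 kN.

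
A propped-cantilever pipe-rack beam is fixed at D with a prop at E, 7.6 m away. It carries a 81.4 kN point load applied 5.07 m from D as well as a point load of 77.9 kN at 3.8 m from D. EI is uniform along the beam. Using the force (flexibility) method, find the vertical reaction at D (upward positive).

Choose R_E as the redundant. The primary structure is the cantilever fixed at D.
Free-end deflection of the primary structure under the applied loading (downward +):
  point load 81.4 at a = 5.07: Pa²(3L − a)/(6EI) = 6183/EI
  point load 77.9 at a = 3.8: Pa²(3L − a)/(6EI) = 3562/EI
  δ_0 = 9745/EI
Tip deflection under a unit load at E: L³/(3EI) = 146.3/EI.
Compatibility at E: δ_0 − R_E·δ_{EE} = 0, so R_E = 9745/146.3 = 66.6 kN.
Vertical equilibrium: R_D = ΣP − R_E = 159.3 − 66.6 = 92.7 kN.

R_D = 92.7 kN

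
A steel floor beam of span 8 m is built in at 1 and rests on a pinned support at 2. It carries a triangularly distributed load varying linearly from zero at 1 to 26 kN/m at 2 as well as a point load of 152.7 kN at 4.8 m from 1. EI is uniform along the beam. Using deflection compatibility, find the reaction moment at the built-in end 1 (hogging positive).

M_1 = 302.3 kN·m

Release the roller at 2. Primary structure: cantilever fixed at 1.
Primary-structure tip deflection at 2 by superposition:
  triangular load, peak 26 at the free end: 11w₀L⁴/(120EI) = 9762/EI
  point load 152.7 at a = 4.8: Pa²(3L − a)/(6EI) = 11258/EI
  δ_0 = 21020/EI
Tip deflection under a unit load at 2: L³/(3EI) = 170.7/EI.
The prop prevents deflection at 2: R_2 = δ_0/δ_{22} = 21020/170.7 = 123.2 kN.
Moment equilibrium about 1: M_1 = Σ(load moments about 1) − R_2·L = 1288 − 123.2×8 = 302.3 kN·m.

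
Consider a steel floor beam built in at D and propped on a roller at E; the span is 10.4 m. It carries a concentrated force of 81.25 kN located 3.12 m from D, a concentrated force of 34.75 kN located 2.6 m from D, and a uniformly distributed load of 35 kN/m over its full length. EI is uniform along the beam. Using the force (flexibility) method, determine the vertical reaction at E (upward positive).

R_E = 149.4 kN

Remove the prop at E; the released (primary) structure is a cantilever built in at D.
Primary-structure tip deflection at E by superposition:
  point load 81.25 at a = 3.12: Pa²(3L − a)/(6EI) = 3702/EI
  point load 34.75 at a = 2.6: Pa²(3L − a)/(6EI) = 1120/EI
  UDL 35: wL⁴/(8EI) = 51181/EI
  δ_0 = 56003/EI
Flexibility coefficient — unit upward force at E: δ_{EE} = L³/(3EI) = 375/EI.
Compatibility at E: δ_0 − R_E·δ_{EE} = 0, so R_E = 56003/375 = 149.4 kN.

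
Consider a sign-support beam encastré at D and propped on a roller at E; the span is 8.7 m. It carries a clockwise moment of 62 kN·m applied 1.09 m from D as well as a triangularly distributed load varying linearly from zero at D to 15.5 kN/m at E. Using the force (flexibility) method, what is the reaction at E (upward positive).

Release the roller at E. Primary structure: cantilever fixed at D.
Deflection at E on the released cantilever, summing each load's contribution:
  clockwise couple 62 at a = 1.09: M₀a(2L − a)/(2EI) = 551.1/EI
  triangular load, peak 15.5 at the free end: 11w₀L⁴/(120EI) = 8140/EI
  δ_0 = 8691/EI
Tip deflection under a unit load at E: L³/(3EI) = 219.5/EI.
Compatibility at E: δ_0 − R_E·δ_{EE} = 0, so R_E = 8691/219.5 = 39.59 kN.

R_E = 39.59 kN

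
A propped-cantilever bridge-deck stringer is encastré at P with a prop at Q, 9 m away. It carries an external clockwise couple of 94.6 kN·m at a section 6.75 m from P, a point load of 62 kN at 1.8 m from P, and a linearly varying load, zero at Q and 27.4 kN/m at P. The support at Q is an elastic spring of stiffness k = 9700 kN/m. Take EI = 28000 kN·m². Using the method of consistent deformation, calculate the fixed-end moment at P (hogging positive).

Take the reaction at Q as the redundant and release it; the primary structure is a cantilever fixed at P.
Downward deflection at the released point Q due to the loads:
  clockwise couple 94.6 at a = 6.75: M₀a(2L − a)/(2EI) = 3592/EI
  point load 62 at a = 1.8: Pa²(3L − a)/(6EI) = 843.7/EI
  triangular load, peak 27.4 at the fixed end: w₀L⁴/(30EI) = 5992/EI
  δ_0 = 10428/EI
Flexibility coefficient — unit upward force at Q: δ_{QQ} = L³/(3EI) = 243/EI.
With EI = 28000 kN·m²: δ_0 = 0.37243 m and δ_{QQ} = 0.008679 m/kN.
Compatibility — the spring shortens by R_Q/k under the reaction it provides: δ_0 − R_Q·δ_{QQ} = R_Q/k. With 1/k = 0.000103 m/kN, R_Q = δ_0 / (δ_{QQ} + 1/k) = 0.37243 / (0.008679 + 0.000103) = 42.41 kN.
Moment equilibrium about P: M_P = Σ(load moments about P) − R_Q·L = 576.1 − 42.41×9 = 194.4 kN·m.

M_P = 194.4 kN·m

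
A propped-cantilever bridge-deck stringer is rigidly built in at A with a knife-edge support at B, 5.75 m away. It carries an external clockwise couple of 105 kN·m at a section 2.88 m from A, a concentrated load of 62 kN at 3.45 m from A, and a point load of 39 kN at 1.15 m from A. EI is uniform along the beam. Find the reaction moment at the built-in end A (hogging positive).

M_A = 78.92 kN·m

Choose R_B as the redundant. The primary structure is the cantilever fixed at A.
Downward deflection at the released point B due to the loads:
  clockwise couple 105 at a = 2.88: M₀a(2L − a)/(2EI) = 1303/EI
  point load 62 at a = 3.45: Pa²(3L − a)/(6EI) = 1697/EI
  point load 39 at a = 1.15: Pa²(3L − a)/(6EI) = 138.4/EI
  δ_0 = 3139/EI
Flexibility coefficient — unit upward force at B: δ_{BB} = L³/(3EI) = 63.37/EI.
The prop prevents deflection at B: R_B = δ_0/δ_{BB} = 3139/63.37 = 49.54 kN.
Moment equilibrium about A: M_A = Σ(load moments about A) − R_B·L = 363.8 − 49.54×5.75 = 78.92 kN·m.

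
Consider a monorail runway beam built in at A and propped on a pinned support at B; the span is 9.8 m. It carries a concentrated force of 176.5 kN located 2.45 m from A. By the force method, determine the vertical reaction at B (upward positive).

R_B = 15.17 kN

Choose R_B as the redundant. The primary structure is the cantilever fixed at A.
Free-end deflection of the primary structure under the applied loading (downward +):
  point load 176.5 at a = 2.45: Pa²(3L − a)/(6EI) = 4759/EI
Flexibility coefficient — unit upward force at B: δ_{BB} = L³/(3EI) = 313.7/EI.
Compatibility at B: δ_0 − R_B·δ_{BB} = 0, so R_B = 4759/313.7 = 15.17 kN.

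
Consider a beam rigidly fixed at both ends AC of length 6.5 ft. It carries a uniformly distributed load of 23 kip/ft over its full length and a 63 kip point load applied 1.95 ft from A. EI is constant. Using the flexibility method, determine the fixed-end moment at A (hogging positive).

M_A = 141.2 kip·ft

Take the two fixed-end moments M_A, M_C as redundants; the released structure is the simple span AC.
Simple-span end rotations at A and C under the given loads:
  at A: UDL 23: wL³/(24EI) = 263.2/EI
  at C: UDL 23: wL³/(24EI) = 263.2/EI
  at A: point load 63 at a = 1.95: Pab(L + b)/(6LEI) = 158.4/EI
  at C: point load 63 at a = 1.95: Pab(L + a)/(6LEI) = 121.1/EI
  θ_A0 = 421.6/EI,  θ_C0 = 384.3/EI
Flexibility coefficients: a unit moment at one end gives L/(3EI) there and L/(6EI) at the far end, so f₁₁ = f₂₂ = 2.167/EI and f₁₂ = f₂₁ = 1.083/EI.
Compatibility — zero rotation at each built-in end:
  2.167 M_A + 1.083 M_C = 421.6
  1.083 M_A + 2.167 M_C = 384.3
Solving the pair gives M_A = 141.2 kip·ft and M_C = 106.8 kip·ft (hogging).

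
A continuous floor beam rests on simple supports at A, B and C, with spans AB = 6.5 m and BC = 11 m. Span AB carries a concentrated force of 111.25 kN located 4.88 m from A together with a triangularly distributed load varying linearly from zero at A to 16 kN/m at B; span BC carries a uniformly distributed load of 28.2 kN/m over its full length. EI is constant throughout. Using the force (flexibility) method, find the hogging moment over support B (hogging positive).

Insert a hinge at B; M_B is the redundant, and each span becomes simply supported.
Rotations at B on the released spans (each span's end-slope, ×1/EI):
  span AB: point load 111.25 at a = 4.88: Pab(L + a)/(6LEI) = 256.6/EI
  span AB: triangular load, peak 16: w₀L³/(45EI) = 97.64/EI
  span BC: UDL 28.2: wL³/(24EI) = 1564/EI
  relative rotation θ_0 = (354.3 + 1564)/EI = 1918/EI
A unit hogging moment at B produces rotation L₁/(3EI) + L₂/(3EI) = 5.833/EI.
Slope continuity at B: θ_0 = M_B·5.833/EI, so M_B = 1918/5.833 = 328.8 kN·m (hogging).

M_B = 328.8 kN·m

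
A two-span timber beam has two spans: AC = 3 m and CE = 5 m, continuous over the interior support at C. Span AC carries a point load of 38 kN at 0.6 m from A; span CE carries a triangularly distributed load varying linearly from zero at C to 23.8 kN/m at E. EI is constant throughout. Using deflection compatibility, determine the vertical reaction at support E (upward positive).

Insert a hinge at C; M_C is the redundant, and each span becomes simply supported.
End slopes at the hinge C, treating each span as simply supported:
  span AC: point load 38 at a = 0.6: Pab(L + a)/(6LEI) = 10.94/EI
  span CE: triangular load, peak 23.8: 7w₀L³/(360EI) = 57.85/EI
  relative rotation θ_0 = (10.94 + 57.85)/EI = 68.79/EI
A unit hogging moment at C produces rotation L₁/(3EI) + L₂/(3EI) = 2.667/EI.
Compatibility: M_C·(L₁+L₂)/(3EI) = θ_0, giving M_C = 25.8 kN·m (hogging).
Span CE, ΣM about E: R_C^{CE}·5 = 99.17 + 25.8, so R_C^{CE} = 24.99 kN and R_E = 59.5 − 24.99 = 34.51 kN.

R_E = 34.51 kN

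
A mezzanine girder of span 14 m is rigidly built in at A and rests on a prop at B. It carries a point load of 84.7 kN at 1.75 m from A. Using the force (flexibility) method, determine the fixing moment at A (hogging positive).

M_A = 121.6 kN·m

Choose R_B as the redundant. The primary structure is the cantilever fixed at A.
Downward deflection at the released point B due to the loads:
  point load 84.7 at a = 1.75: Pa²(3L − a)/(6EI) = 1740/EI
Flexibility coefficient — unit upward force at B: δ_{BB} = L³/(3EI) = 914.7/EI.
The prop prevents deflection at B: R_B = δ_0/δ_{BB} = 1740/914.7 = 1.902 kN.
Moment equilibrium about A: M_A = Σ(load moments about A) − R_B·L = 148.2 − 1.902×14 = 121.6 kN·m.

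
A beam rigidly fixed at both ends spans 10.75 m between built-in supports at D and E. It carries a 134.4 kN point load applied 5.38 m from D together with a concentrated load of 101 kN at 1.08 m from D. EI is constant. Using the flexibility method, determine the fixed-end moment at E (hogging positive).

M_E = 190.6 kN·m

Take the two fixed-end moments M_D, M_E as redundants; the released structure is the simple span DE.
End rotations of the released simple span under the applied load (×1/EI):
  at D: point load 134.4 at a = 5.38: Pab(L + b)/(6LEI) = 970.4/EI
  at E: point load 134.4 at a = 5.38: Pab(L + a)/(6LEI) = 971/EI
  at D: point load 101 at a = 1.08: Pab(L + b)/(6LEI) = 333.9/EI
  at E: point load 101 at a = 1.08: Pab(L + a)/(6LEI) = 193.5/EI
  θ_D0 = 1304/EI,  θ_E0 = 1164/EI
Flexibility coefficients: a unit moment at one end gives L/(3EI) there and L/(6EI) at the far end, so f₁₁ = f₂₂ = 3.583/EI and f₁₂ = f₂₁ = 1.792/EI.
Compatibility — zero rotation at each built-in end:
  3.583 M_D + 1.792 M_E = 1304
  1.792 M_D + 3.583 M_E = 1164
Solving the pair gives M_D = 268.7 kN·m and M_E = 190.6 kN·m (hogging).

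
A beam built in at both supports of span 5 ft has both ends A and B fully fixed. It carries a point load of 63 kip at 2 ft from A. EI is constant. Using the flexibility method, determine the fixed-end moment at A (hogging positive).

M_A = 45.36 kip·ft

Take the two fixed-end moments M_A, M_B as redundants; the released structure is the simple span AB.
Simple-span end rotations at A and B under the given loads:
  at A: point load 63 at a = 2: Pab(L + b)/(6LEI) = 100.8/EI
  at B: point load 63 at a = 2: Pab(L + a)/(6LEI) = 88.2/EI
  θ_A0 = 100.8/EI,  θ_B0 = 88.2/EI
Flexibility coefficients: a unit moment at one end gives L/(3EI) there and L/(6EI) at the far end, so f₁₁ = f₂₂ = 1.667/EI and f₁₂ = f₂₁ = 0.8333/EI.
Compatibility — zero rotation at each built-in end:
  1.667 M_A + 0.8333 M_B = 100.8
  0.8333 M_A + 1.667 M_B = 88.2
Solving the pair gives M_A = 45.36 kip·ft and M_B = 30.24 kip·ft (hogging).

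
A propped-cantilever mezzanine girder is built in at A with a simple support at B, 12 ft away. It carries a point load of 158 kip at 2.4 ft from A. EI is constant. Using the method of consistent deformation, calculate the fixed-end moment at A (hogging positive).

Release the roller at B. Primary structure: cantilever fixed at A.
Free-end deflection of the primary structure under the applied loading (downward +):
  point load 158 at a = 2.4: Pa²(3L − a)/(6EI) = 5096/EI
Tip deflection under a unit load at B: L³/(3EI) = 576/EI.
The prop prevents deflection at B: R_B = δ_0/δ_{BB} = 5096/576 = 8.848 kip.
Moment equilibrium about A: M_A = Σ(load moments about A) − R_B·L = 379.2 − 8.848×12 = 273 kip·ft.

M_A = 273 kip·ft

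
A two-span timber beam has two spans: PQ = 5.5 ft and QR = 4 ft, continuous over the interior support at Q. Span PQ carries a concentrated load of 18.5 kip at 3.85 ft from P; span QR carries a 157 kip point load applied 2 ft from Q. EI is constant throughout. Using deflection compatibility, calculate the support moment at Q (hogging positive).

Release continuity at Q by inserting a hinge; the redundant is the internal moment M_Q. The primary structure is two simply-supported spans PQ and QR.
End slopes at the hinge Q, treating each span as simply supported:
  span PQ: point load 18.5 at a = 3.85: Pab(L + a)/(6LEI) = 33.3/EI
  span QR: point load 157 at a = 2: Pab(L + b)/(6LEI) = 157/EI
  relative rotation θ_0 = (33.3 + 157)/EI = 190.3/EI
A unit hogging moment at Q produces rotation L₁/(3EI) + L₂/(3EI) = 3.167/EI.
Compatibility: M_Q·(L₁+L₂)/(3EI) = θ_0, giving M_Q = 60.09 kip·ft (hogging).

M_Q = 60.09 kip·ft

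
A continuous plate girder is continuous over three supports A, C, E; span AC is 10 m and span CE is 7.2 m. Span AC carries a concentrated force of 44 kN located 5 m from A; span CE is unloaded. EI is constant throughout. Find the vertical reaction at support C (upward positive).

R_C = 33.46 kN

Release continuity at C by inserting a hinge; the redundant is the internal moment M_C. The primary structure is two simply-supported spans AC and CE.
Discontinuity in slope at C on the released structure — sum the simple-span end rotations:
  span AC: point load 44 at a = 5: Pab(L + a)/(6LEI) = 275/EI
  relative rotation θ_0 = (275 + 0)/EI = 275/EI
A unit hogging moment at C produces rotation L₁/(3EI) + L₂/(3EI) = 5.733/EI.
Slope continuity at C: θ_0 = M_C·5.733/EI, so M_C = 275/5.733 = 47.97 kN·m (hogging).
Span AC, ΣM about A with M_C applied at C: R_C^{AC}·10 = 220 + 47.97, so R_C^{AC} = 26.8 kN and R_A = 44 − 26.8 = 17.2 kN.
Span CE, ΣM about E: R_C^{CE}·7.2 = 0 + 47.97, so R_C^{CE} = 6.662 kN and R_E = 0 − 6.662 = -6.662 kN.
R_C = 26.8 + 6.662 = 33.46 kN.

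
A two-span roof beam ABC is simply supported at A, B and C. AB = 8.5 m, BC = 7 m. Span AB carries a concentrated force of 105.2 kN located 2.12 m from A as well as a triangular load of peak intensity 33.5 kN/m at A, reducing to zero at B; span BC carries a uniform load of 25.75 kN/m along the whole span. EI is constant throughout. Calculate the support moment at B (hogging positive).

M_B = 206 kN·m

Insert a hinge at B; M_B is the redundant, and each span becomes simply supported.
End slopes at the hinge B, treating each span as simply supported:
  span AB: point load 105.2 at a = 2.12: Pab(L + a)/(6LEI) = 296.3/EI
  span AB: triangular load, peak 33.5: 7w₀L³/(360EI) = 400/EI
  span BC: UDL 25.75: wL³/(24EI) = 368/EI
  relative rotation θ_0 = (696.3 + 368)/EI = 1064/EI
A unit hogging moment at B produces rotation L₁/(3EI) + L₂/(3EI) = 5.167/EI.
Compatibility: M_B·(L₁+L₂)/(3EI) = θ_0, giving M_B = 206 kN·m (hogging).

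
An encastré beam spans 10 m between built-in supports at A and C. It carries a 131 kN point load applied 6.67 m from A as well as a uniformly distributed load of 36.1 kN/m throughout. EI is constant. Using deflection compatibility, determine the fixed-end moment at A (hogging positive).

M_A = 397.7 kN·m

Take the two fixed-end moments M_A, M_C as redundants; the released structure is the simple span AC.
End rotations of the released simple span under the applied load (×1/EI):
  at A: point load 131 at a = 6.67: Pab(L + b)/(6LEI) = 646.4/EI
  at C: point load 131 at a = 6.67: Pab(L + a)/(6LEI) = 808.4/EI
  at A: UDL 36.1: wL³/(24EI) = 1504/EI
  at C: UDL 36.1: wL³/(24EI) = 1504/EI
  θ_A0 = 2151/EI,  θ_C0 = 2313/EI
Flexibility coefficients: a unit moment at one end gives L/(3EI) there and L/(6EI) at the far end, so f₁₁ = f₂₂ = 3.333/EI and f₁₂ = f₂₁ = 1.667/EI.
Compatibility — zero rotation at each built-in end:
  3.333 M_A + 1.667 M_C = 2151
  1.667 M_A + 3.333 M_C = 2313
Solving the pair gives M_A = 397.7 kN·m and M_C = 494.9 kN·m (hogging).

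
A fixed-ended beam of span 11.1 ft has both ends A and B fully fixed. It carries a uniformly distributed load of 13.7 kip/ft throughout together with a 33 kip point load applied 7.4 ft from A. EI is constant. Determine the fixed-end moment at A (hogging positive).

M_A = 167.8 kip·ft

Release both end moments; the primary structure is a simply-supported span AB with redundants M_A and M_B.
On the primary (simply-supported) span, the end slopes from the loading are:
  at A: UDL 13.7: wL³/(24EI) = 780.7/EI
  at B: UDL 13.7: wL³/(24EI) = 780.7/EI
  at A: point load 33 at a = 7.4: Pab(L + b)/(6LEI) = 200.8/EI
  at B: point load 33 at a = 7.4: Pab(L + a)/(6LEI) = 251/EI
  θ_A0 = 981.5/EI,  θ_B0 = 1032/EI
Flexibility coefficients: a unit moment at one end gives L/(3EI) there and L/(6EI) at the far end, so f₁₁ = f₂₂ = 3.7/EI and f₁₂ = f₂₁ = 1.85/EI.
Compatibility — zero rotation at each built-in end:
  3.7 M_A + 1.85 M_B = 981.5
  1.85 M_A + 3.7 M_B = 1032
Solving the pair gives M_A = 167.8 kip·ft and M_B = 194.9 kip·ft (hogging).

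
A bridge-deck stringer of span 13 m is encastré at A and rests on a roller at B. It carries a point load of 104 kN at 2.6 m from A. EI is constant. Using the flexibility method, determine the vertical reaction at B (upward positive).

Choose R_B as the redundant. The primary structure is the cantilever fixed at A.
Deflection at B on the released cantilever, summing each load's contribution:
  point load 104 at a = 2.6: Pa²(3L − a)/(6EI) = 4265/EI
Tip deflection under a unit load at B: L³/(3EI) = 732.3/EI.
Compatibility at B: δ_0 − R_B·δ_{BB} = 0, so R_B = 4265/732.3 = 5.824 kN.

R_B = 5.824 kN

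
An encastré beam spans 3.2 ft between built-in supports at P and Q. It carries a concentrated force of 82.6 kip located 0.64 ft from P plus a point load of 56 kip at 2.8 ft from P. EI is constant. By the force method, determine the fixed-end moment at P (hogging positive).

Release both end moments; the primary structure is a simply-supported span PQ with redundants M_P and M_Q.
On the primary (simply-supported) span, the end slopes from the loading are:
  at P: point load 82.6 at a = 0.64: Pab(L + b)/(6LEI) = 40.6/EI
  at Q: point load 82.6 at a = 0.64: Pab(L + a)/(6LEI) = 27.07/EI
  at P: point load 56 at a = 2.8: Pab(L + b)/(6LEI) = 11.76/EI
  at Q: point load 56 at a = 2.8: Pab(L + a)/(6LEI) = 19.6/EI
  θ_P0 = 52.36/EI,  θ_Q0 = 46.67/EI
Flexibility coefficients: a unit moment at one end gives L/(3EI) there and L/(6EI) at the far end, so f₁₁ = f₂₂ = 1.067/EI and f₁₂ = f₂₁ = 0.5333/EI.
Compatibility — zero rotation at each built-in end:
  1.067 M_P + 0.5333 M_Q = 52.36
  0.5333 M_P + 1.067 M_Q = 46.67
Solving the pair gives M_P = 36.28 kip·ft and M_Q = 25.61 kip·ft (hogging).

M_P = 36.28 kip·ft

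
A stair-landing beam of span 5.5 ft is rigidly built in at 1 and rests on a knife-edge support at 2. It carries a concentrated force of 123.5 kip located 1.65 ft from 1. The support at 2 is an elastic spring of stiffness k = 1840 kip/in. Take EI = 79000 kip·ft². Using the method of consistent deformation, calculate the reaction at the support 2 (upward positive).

Take the reaction at 2 as the redundant and release it; the primary structure is a cantilever fixed at 1.
Free-end deflection of the primary structure under the applied loading (downward +):
  point load 123.5 at a = 1.65: Pa²(3L − a)/(6EI) = 832.2/EI
Flexibility coefficient — unit upward force at 2: δ_{22} = L³/(3EI) = 55.46/EI.
With EI = 79000 kip·ft²: δ_0 = 0.010534 ft and δ_{22} = 0.000702 ft/kip.
Compatibility — the spring shortens by R_2/k under the reaction it provides: δ_0 − R_2·δ_{22} = R_2/k. With 1/k = 1/(1840×12) ft/kip = 0.000045 ft/kip, R_2 = δ_0 / (δ_{22} + 1/k) = 0.010534 / (0.000702 + 0.000045) = 14.1 kip.

R_2 = 14.1 kip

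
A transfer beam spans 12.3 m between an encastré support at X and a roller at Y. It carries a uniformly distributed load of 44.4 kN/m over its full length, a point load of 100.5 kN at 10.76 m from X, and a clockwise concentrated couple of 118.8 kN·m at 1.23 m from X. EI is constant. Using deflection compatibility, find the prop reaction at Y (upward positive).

R_Y = 289.3 kN

Choose R_Y as the redundant. The primary structure is the cantilever fixed at X.
Free-end deflection of the primary structure under the applied loading (downward +):
  UDL 44.4: wL⁴/(8EI) = 127032/EI
  point load 100.5 at a = 10.76: Pa²(3L − a)/(6EI) = 50693/EI
  clockwise couple 118.8 at a = 1.23: M₀a(2L − a)/(2EI) = 1707/EI
  δ_0 = 179432/EI
Tip deflection under a unit load at Y: L³/(3EI) = 620.3/EI.
Compatibility at Y: δ_0 − R_Y·δ_{YY} = 0, so R_Y = 179432/620.3 = 289.3 kN.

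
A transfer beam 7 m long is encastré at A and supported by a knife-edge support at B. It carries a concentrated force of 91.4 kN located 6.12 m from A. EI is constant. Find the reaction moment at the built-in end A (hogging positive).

Take the reaction at B as the redundant and release it; the primary structure is a cantilever fixed at A.
Primary-structure tip deflection at B by superposition:
  point load 91.4 at a = 6.12: Pa²(3L − a)/(6EI) = 8490/EI
Flexibility coefficient — unit upward force at B: δ_{BB} = L³/(3EI) = 114.3/EI.
Compatibility at B: δ_0 − R_B·δ_{BB} = 0, so R_B = 8490/114.3 = 74.26 kN.
Moment equilibrium about A: M_A = Σ(load moments about A) − R_B·L = 559.4 − 74.26×7 = 39.58 kN·m.

M_A = 39.58 kN·m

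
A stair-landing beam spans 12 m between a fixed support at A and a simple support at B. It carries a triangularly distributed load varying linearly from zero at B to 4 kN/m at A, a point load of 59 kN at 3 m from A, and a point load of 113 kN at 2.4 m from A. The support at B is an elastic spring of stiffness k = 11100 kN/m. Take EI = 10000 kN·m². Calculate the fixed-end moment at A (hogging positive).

Take the reaction at B as the redundant and release it; the primary structure is a cantilever fixed at A.
Primary-structure tip deflection at B by superposition:
  triangular load, peak 4 at the fixed end: w₀L⁴/(30EI) = 2765/EI
  point load 59 at a = 3: Pa²(3L − a)/(6EI) = 2920/EI
  point load 113 at a = 2.4: Pa²(3L − a)/(6EI) = 3645/EI
  δ_0 = 9330/EI
Tip deflection under a unit load at B: L³/(3EI) = 576/EI.
With EI = 10000 kN·m²: δ_0 = 0.93302 m and δ_{BB} = 0.0576 m/kN.
Compatibility — the spring shortens by R_B/k under the reaction it provides: δ_0 − R_B·δ_{BB} = R_B/k. With 1/k = 0.00009 m/kN, R_B = δ_0 / (δ_{BB} + 1/k) = 0.93302 / (0.0576 + 0.00009) = 16.17 kN.
Moment equilibrium about A: M_A = Σ(load moments about A) − R_B·L = 544.2 − 16.17×12 = 350.1 kN·m.

M_A = 350.1 kN·m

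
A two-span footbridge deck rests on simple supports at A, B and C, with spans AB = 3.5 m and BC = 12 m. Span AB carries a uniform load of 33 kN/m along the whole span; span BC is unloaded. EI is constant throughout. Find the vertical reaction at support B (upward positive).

Insert a hinge at B; M_B is the redundant, and each span becomes simply supported.
Discontinuity in slope at B on the released structure — sum the simple-span end rotations:
  span AB: UDL 33: wL³/(24EI) = 58.95/EI
  relative rotation θ_0 = (58.95 + 0)/EI = 58.95/EI
A unit hogging moment at B produces rotation L₁/(3EI) + L₂/(3EI) = 5.167/EI.
Slope continuity at B: θ_0 = M_B·5.167/EI, so M_B = 58.95/5.167 = 11.41 kN·m (hogging).
Span AB, ΣM about A with M_B applied at B: R_B^{AB}·3.5 = 202.1 + 11.41, so R_B^{AB} = 61.01 kN and R_A = 115.5 − 61.01 = 54.49 kN.
Span BC, ΣM about C: R_B^{BC}·12 = 0 + 11.41, so R_B^{BC} = 0.9509 kN and R_C = 0 − 0.9509 = -0.9509 kN.
R_B = 61.01 + 0.9509 = 61.96 kN.

R_B = 61.96 kN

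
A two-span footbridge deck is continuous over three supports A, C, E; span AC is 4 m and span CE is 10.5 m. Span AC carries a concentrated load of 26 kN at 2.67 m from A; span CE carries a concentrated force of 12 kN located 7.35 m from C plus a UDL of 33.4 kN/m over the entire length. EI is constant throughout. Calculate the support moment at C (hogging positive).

Take M_C as the redundant. Released structure: two simple spans AC and CE with a hinge at C.
End slopes at the hinge C, treating each span as simply supported:
  span AC: point load 26 at a = 2.67: Pab(L + a)/(6LEI) = 25.66/EI
  span CE: point load 12 at a = 7.35: Pab(L + b)/(6LEI) = 60.2/EI
  span CE: UDL 33.4: wL³/(24EI) = 1611/EI
  relative rotation θ_0 = (25.66 + 1671)/EI = 1697/EI
A unit hogging moment at C produces rotation L₁/(3EI) + L₂/(3EI) = 4.833/EI.
Compatibility: M_C·(L₁+L₂)/(3EI) = θ_0, giving M_C = 351.1 kN·m (hogging).

M_C = 351.1 kN·m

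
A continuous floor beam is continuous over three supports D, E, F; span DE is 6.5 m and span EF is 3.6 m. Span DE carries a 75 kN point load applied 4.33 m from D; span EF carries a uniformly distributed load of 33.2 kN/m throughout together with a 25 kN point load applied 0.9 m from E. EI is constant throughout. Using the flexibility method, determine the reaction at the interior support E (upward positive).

Insert a hinge at E; M_E is the redundant, and each span becomes simply supported.
End slopes at the hinge E, treating each span as simply supported:
  span DE: point load 75 at a = 4.33: Pab(L + a)/(6LEI) = 195.7/EI
  span EF: UDL 33.2: wL³/(24EI) = 64.54/EI
  span EF: point load 25 at a = 0.9: Pab(L + b)/(6LEI) = 17.72/EI
  relative rotation θ_0 = (195.7 + 82.26)/EI = 278/EI
A unit hogging moment at E produces rotation L₁/(3EI) + L₂/(3EI) = 3.367/EI.
Slope continuity at E: θ_0 = M_E·3.367/EI, so M_E = 278/3.367 = 82.56 kN·m (hogging).
Span DE, ΣM about D with M_E applied at E: R_E^{DE}·6.5 = 324.8 + 82.56, so R_E^{DE} = 62.66 kN and R_D = 75 − 62.66 = 12.34 kN.
Span EF, ΣM about F: R_E^{EF}·3.6 = 282.6 + 82.56, so R_E^{EF} = 101.4 kN and R_F = 144.5 − 101.4 = 43.08 kN.
R_E = 62.66 + 101.4 = 164.1 kN.

R_E = 164.1 kN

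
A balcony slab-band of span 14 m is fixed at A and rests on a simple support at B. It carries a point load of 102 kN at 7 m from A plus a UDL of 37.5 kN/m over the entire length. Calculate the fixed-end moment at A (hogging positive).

M_A = 1186 kN·m

Release the roller at B. Primary structure: cantilever fixed at A.
Primary-structure tip deflection at B by superposition:
  point load 102 at a = 7: Pa²(3L − a)/(6EI) = 29155/EI
  UDL 37.5: wL⁴/(8EI) = 180075/EI
  δ_0 = 209230/EI
Tip deflection under a unit load at B: L³/(3EI) = 914.7/EI.
The prop prevents deflection at B: R_B = δ_0/δ_{BB} = 209230/914.7 = 228.8 kN.
Moment equilibrium about A: M_A = Σ(load moments about A) − R_B·L = 4389 − 228.8×14 = 1186 kN·m.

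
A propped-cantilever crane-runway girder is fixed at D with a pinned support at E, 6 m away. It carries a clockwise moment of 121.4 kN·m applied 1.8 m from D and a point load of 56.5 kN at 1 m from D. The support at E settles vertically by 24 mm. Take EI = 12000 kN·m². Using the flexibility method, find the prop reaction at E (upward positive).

R_E = 13.7 kN

Remove the prop at E; the released (primary) structure is a cantilever built in at D.
Free-end deflection of the primary structure under the applied loading (downward +):
  clockwise couple 121.4 at a = 1.8: M₀a(2L − a)/(2EI) = 1114/EI
  point load 56.5 at a = 1: Pa²(3L − a)/(6EI) = 160.1/EI
  δ_0 = 1275/EI
Flexibility coefficient — unit upward force at E: δ_{EE} = L³/(3EI) = 72/EI.
With EI = 12000 kN·m²: δ_0 = 0.10621 m and δ_{EE} = 0.006 m/kN.
Compatibility — the beam at E must follow the support down by 0.024 m: δ_0 − R_E·δ_{EE} = 0.024, so R_E = (0.10621 − 0.024)/0.006 = 13.7 kN.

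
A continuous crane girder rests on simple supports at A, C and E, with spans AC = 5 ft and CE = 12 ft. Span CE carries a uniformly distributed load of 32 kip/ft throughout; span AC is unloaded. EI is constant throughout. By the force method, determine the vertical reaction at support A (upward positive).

Take M_C as the redundant. Released structure: two simple spans AC and CE with a hinge at C.
Discontinuity in slope at C on the released structure — sum the simple-span end rotations:
  span CE: UDL 32: wL³/(24EI) = 2304/EI
  relative rotation θ_0 = (0 + 2304)/EI = 2304/EI
A unit hogging moment at C produces rotation L₁/(3EI) + L₂/(3EI) = 5.667/EI.
Compatibility: M_C·(L₁+L₂)/(3EI) = θ_0, giving M_C = 406.6 kip·ft (hogging).
Span AC, ΣM about A with M_C applied at C: R_C^{AC}·5 = 0 + 406.6, so R_C^{AC} = 81.32 kip and R_A = 0 − 81.32 = -81.32 kip.

R_A = -81.32 kip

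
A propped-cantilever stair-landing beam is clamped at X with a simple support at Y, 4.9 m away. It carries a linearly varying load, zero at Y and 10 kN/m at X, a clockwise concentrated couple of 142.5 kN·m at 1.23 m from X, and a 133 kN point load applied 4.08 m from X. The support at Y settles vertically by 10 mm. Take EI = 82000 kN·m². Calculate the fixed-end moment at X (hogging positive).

Choose R_Y as the redundant. The primary structure is the cantilever fixed at X.
Primary-structure tip deflection at Y by superposition:
  triangular load, peak 10 at the fixed end: w₀L⁴/(30EI) = 192.2/EI
  clockwise couple 142.5 at a = 1.23: M₀a(2L − a)/(2EI) = 751.1/EI
  point load 133 at a = 4.08: Pa²(3L − a)/(6EI) = 3919/EI
  δ_0 = 4862/EI
Flexibility coefficient — unit upward force at Y: δ_{YY} = L³/(3EI) = 39.22/EI.
With EI = 82000 kN·m²: δ_0 = 0.059292 m and δ_{YY} = 0.000478 m/kN.
Compatibility — the beam at Y must follow the support down by 0.01 m: δ_0 − R_Y·δ_{YY} = 0.01, so R_Y = (0.059292 − 0.01)/0.000478 = 103.1 kN.
Moment equilibrium about X: M_X = Σ(load moments about X) − R_Y·L = 725.2 − 103.1×4.9 = 220.1 kN·m.

M_X = 220.1 kN·m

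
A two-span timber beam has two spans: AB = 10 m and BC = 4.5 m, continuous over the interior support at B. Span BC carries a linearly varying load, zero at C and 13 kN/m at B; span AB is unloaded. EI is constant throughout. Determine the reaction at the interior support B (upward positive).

Release continuity at B by inserting a hinge; the redundant is the internal moment M_B. The primary structure is two simply-supported spans AB and BC.
Rotations at B on the released spans (each span's end-slope, ×1/EI):
  span BC: triangular load, peak 13: w₀L³/(45EI) = 26.32/EI
  relative rotation θ_0 = (0 + 26.32)/EI = 26.32/EI
A unit hogging moment at B produces rotation L₁/(3EI) + L₂/(3EI) = 4.833/EI.
Slope continuity at B: θ_0 = M_B·4.833/EI, so M_B = 26.32/4.833 = 5.447 kN·m (hogging).
Span AB, ΣM about A with M_B applied at B: R_B^{AB}·10 = 0 + 5.447, so R_B^{AB} = 0.5447 kN and R_A = 0 − 0.5447 = -0.5447 kN.
Span BC, ΣM about C: R_B^{BC}·4.5 = 87.75 + 5.447, so R_B^{BC} = 20.71 kN and R_C = 29.25 − 20.71 = 8.54 kN.
R_B = 0.5447 + 20.71 = 21.25 kN.

R_B = 21.25 kN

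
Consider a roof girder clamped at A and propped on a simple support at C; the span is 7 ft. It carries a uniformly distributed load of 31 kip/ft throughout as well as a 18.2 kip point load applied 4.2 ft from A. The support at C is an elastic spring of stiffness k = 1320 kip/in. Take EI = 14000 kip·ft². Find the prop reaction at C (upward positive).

Take the reaction at C as the redundant and release it; the primary structure is a cantilever fixed at A.
Free-end deflection of the primary structure under the applied loading (downward +):
  UDL 31: wL⁴/(8EI) = 9304/EI
  point load 18.2 at a = 4.2: Pa²(3L − a)/(6EI) = 898.9/EI
  δ_0 = 10203/EI
Flexibility coefficient — unit upward force at C: δ_{CC} = L³/(3EI) = 114.3/EI.
With EI = 14000 kip·ft²: δ_0 = 0.72877 ft and δ_{CC} = 0.008167 ft/kip.
Compatibility — the spring shortens by R_C/k under the reaction it provides: δ_0 − R_C·δ_{CC} = R_C/k. With 1/k = 1/(1320×12) ft/kip = 0.000063 ft/kip, R_C = δ_0 / (δ_{CC} + 1/k) = 0.72877 / (0.008167 + 0.000063) = 88.55 kip.

R_C = 88.55 kip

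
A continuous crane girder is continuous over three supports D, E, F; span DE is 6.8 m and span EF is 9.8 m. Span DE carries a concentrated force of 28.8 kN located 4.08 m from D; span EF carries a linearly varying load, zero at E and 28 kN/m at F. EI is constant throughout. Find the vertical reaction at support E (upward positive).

R_E = 89.92 kN

Release continuity at E by inserting a hinge; the redundant is the internal moment M_E. The primary structure is two simply-supported spans DE and EF.
Rotations at E on the released spans (each span's end-slope, ×1/EI):
  span DE: point load 28.8 at a = 4.08: Pab(L + a)/(6LEI) = 85.23/EI
  span EF: triangular load, peak 28: 7w₀L³/(360EI) = 512.4/EI
  relative rotation θ_0 = (85.23 + 512.4)/EI = 597.7/EI
A unit hogging moment at E produces rotation L₁/(3EI) + L₂/(3EI) = 5.533/EI.
Compatibility: M_E·(L₁+L₂)/(3EI) = θ_0, giving M_E = 108 kN·m (hogging).
Span DE, ΣM about D with M_E applied at E: R_E^{DE}·6.8 = 117.5 + 108, so R_E^{DE} = 33.16 kN and R_D = 28.8 − 33.16 = -4.364 kN.
Span EF, ΣM about F: R_E^{EF}·9.8 = 448.2 + 108, so R_E^{EF} = 56.75 kN and R_F = 137.2 − 56.75 = 80.45 kN.
R_E = 33.16 + 56.75 = 89.92 kN.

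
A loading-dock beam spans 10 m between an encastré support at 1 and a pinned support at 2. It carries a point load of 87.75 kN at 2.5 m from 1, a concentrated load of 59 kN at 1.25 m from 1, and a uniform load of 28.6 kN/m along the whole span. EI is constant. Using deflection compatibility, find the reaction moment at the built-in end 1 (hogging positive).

M_1 = 562 kN·m

Take the reaction at 2 as the redundant and release it; the primary structure is a cantilever fixed at 1.
Downward deflection at the released point 2 due to the loads:
  point load 87.75 at a = 2.5: Pa²(3L − a)/(6EI) = 2514/EI
  point load 59 at a = 1.25: Pa²(3L − a)/(6EI) = 441.7/EI
  UDL 28.6: wL⁴/(8EI) = 35750/EI
  δ_0 = 38705/EI
Flexibility coefficient — unit upward force at 2: δ_{22} = L³/(3EI) = 333.3/EI.
Compatibility at 2: δ_0 − R_2·δ_{22} = 0, so R_2 = 38705/333.3 = 116.1 kN.
Moment equilibrium about 1: M_1 = Σ(load moments about 1) − R_2·L = 1723 − 116.1×10 = 562 kN·m.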